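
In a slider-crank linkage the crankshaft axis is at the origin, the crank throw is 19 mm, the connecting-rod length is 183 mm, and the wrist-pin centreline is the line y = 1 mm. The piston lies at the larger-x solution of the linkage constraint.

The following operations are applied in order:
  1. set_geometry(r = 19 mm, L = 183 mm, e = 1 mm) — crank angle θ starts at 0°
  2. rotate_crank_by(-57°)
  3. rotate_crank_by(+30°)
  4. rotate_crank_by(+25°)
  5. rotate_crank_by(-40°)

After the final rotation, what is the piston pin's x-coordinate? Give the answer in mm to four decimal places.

196.6052

set_geometry: r = 19 mm, L = 183 mm, e = 1 mm; θ ← 0°
rotate_crank_by(-57°): θ ← 0° -57° = -57°
rotate_crank_by(+30°): θ ← -57° +30° = -27°
rotate_crank_by(+25°): θ ← -27° +25° = -2°
rotate_crank_by(-40°): θ ← -2° -40° = -42°
crank pin P = (r cos θ, r sin θ) = (14.119752, -12.713482)
h = r sin θ − e = -12.713482 − 1 = -13.713482
x = r cos θ + √(L² − h²) = 14.119752 + √(33489.0 − 188.0596) = 14.119752 + 182.485453 = 196.605204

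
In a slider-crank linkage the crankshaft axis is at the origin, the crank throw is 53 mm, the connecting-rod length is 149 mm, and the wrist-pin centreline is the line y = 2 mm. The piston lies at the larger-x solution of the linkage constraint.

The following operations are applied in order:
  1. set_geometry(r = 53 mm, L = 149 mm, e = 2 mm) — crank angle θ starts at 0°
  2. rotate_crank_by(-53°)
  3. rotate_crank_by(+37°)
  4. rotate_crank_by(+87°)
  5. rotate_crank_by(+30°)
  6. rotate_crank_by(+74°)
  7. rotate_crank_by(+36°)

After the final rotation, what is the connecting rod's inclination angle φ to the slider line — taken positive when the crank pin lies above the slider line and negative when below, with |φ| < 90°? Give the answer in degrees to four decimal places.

set_geometry: r = 53 mm, L = 149 mm, e = 2 mm; θ ← 0°
rotate_crank_by(-53°): θ ← 0° -53° = -53°
rotate_crank_by(+37°): θ ← -53° +37° = -16°
rotate_crank_by(+87°): θ ← -16° +87° = 71°
rotate_crank_by(+30°): θ ← 71° +30° = 101°
rotate_crank_by(+74°): θ ← 101° +74° = 175°
rotate_crank_by(+36°): θ ← 175° +36° = 211°
crank pin P = (r cos θ, r sin θ) = (-45.429867, -27.297018)
h = r sin θ − e = -27.297018 − 2 = -29.297018
sin φ = h / L = -29.297018 / 149 = -0.19662428
φ = arcsin(-0.19662428) = -11.339625°

-11.3396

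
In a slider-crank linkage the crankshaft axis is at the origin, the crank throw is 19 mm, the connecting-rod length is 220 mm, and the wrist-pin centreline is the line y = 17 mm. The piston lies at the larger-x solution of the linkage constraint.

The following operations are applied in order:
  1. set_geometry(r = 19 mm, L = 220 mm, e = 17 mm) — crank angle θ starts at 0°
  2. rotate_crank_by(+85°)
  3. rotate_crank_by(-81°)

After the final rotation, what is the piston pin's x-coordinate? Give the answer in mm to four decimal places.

set_geometry: r = 19 mm, L = 220 mm, e = 17 mm; θ ← 0°
rotate_crank_by(+85°): θ ← 0° +85° = 85°
rotate_crank_by(-81°): θ ← 85° -81° = 4°
crank pin P = (r cos θ, r sin θ) = (18.953717, 1.325373)
h = r sin θ − e = 1.325373 − 17 = -15.674627
x = r cos θ + √(L² − h²) = 18.953717 + √(48400.0 − 245.6939) = 18.953717 + 219.440894 = 238.394611

238.3946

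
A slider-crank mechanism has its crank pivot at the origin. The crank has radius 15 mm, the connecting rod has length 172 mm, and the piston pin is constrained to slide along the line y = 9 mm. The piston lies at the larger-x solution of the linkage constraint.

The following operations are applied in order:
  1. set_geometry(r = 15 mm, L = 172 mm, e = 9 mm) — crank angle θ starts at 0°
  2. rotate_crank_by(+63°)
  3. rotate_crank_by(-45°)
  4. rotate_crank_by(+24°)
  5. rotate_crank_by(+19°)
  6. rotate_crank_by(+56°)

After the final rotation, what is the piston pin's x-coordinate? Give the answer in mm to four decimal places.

set_geometry: r = 15 mm, L = 172 mm, e = 9 mm; θ ← 0°
rotate_crank_by(+63°): θ ← 0° +63° = 63°
rotate_crank_by(-45°): θ ← 63° -45° = 18°
rotate_crank_by(+24°): θ ← 18° +24° = 42°
rotate_crank_by(+19°): θ ← 42° +19° = 61°
rotate_crank_by(+56°): θ ← 61° +56° = 117°
crank pin P = (r cos θ, r sin θ) = (-6.809857, 13.365098)
h = r sin θ − e = 13.365098 − 9 = 4.365098
x = r cos θ + √(L² − h²) = -6.809857 + √(29584.0 − 19.0541) = -6.809857 + 171.944601 = 165.134744

165.1347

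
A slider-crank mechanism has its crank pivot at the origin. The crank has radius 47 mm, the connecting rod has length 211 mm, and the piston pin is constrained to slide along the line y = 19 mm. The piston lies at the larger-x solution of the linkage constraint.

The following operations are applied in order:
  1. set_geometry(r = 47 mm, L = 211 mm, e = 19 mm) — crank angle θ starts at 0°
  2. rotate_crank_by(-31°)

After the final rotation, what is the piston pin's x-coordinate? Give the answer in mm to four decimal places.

246.8157

set_geometry: r = 47 mm, L = 211 mm, e = 19 mm; θ ← 0°
rotate_crank_by(-31°): θ ← 0° -31° = -31°
crank pin P = (r cos θ, r sin θ) = (40.286863, -24.206790)
h = r sin θ − e = -24.206790 − 19 = -43.206790
x = r cos θ + √(L² − h²) = 40.286863 + √(44521.0 − 1866.8267) = 40.286863 + 206.528868 = 246.815731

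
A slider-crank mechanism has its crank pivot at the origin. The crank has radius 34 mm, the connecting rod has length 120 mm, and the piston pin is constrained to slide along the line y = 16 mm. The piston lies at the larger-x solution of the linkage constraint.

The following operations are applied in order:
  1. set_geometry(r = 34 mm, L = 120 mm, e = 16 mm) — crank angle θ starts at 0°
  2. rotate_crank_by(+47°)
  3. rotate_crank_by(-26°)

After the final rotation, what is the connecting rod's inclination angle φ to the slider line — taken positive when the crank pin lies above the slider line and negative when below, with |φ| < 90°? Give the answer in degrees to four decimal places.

set_geometry: r = 34 mm, L = 120 mm, e = 16 mm; θ ← 0°
rotate_crank_by(+47°): θ ← 0° +47° = 47°
rotate_crank_by(-26°): θ ← 47° -26° = 21°
crank pin P = (r cos θ, r sin θ) = (31.741735, 12.184510)
h = r sin θ − e = 12.184510 − 16 = -3.815490
sin φ = h / L = -3.815490 / 120 = -0.03179575
φ = arcsin(-0.03179575) = -1.822069°

-1.8221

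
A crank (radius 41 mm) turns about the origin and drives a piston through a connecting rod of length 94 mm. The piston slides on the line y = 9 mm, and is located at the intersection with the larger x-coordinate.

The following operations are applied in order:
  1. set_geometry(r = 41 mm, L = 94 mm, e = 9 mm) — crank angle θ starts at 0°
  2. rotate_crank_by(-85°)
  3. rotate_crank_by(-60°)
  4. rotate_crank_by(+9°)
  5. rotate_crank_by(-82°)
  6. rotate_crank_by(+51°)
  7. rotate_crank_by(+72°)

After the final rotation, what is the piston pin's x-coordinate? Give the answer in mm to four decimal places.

set_geometry: r = 41 mm, L = 94 mm, e = 9 mm; θ ← 0°
rotate_crank_by(-85°): θ ← 0° -85° = -85°
rotate_crank_by(-60°): θ ← -85° -60° = -145°
rotate_crank_by(+9°): θ ← -145° +9° = -136°
rotate_crank_by(-82°): θ ← -136° -82° = -218°
rotate_crank_by(+51°): θ ← -218° +51° = -167°
rotate_crank_by(+72°): θ ← -167° +72° = -95°
crank pin P = (r cos θ, r sin θ) = (-3.573385, -40.843983)
h = r sin θ − e = -40.843983 − 9 = -49.843983
x = r cos θ + √(L² − h²) = -3.573385 + √(8836.0 − 2484.4226) = -3.573385 + 79.696784 = 76.123399

76.1234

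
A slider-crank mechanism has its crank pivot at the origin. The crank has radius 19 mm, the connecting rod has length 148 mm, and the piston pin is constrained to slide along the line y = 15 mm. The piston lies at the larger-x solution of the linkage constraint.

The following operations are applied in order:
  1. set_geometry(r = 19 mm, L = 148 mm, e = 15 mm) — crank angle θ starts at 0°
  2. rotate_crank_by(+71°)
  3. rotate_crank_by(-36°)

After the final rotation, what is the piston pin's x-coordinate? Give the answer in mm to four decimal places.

set_geometry: r = 19 mm, L = 148 mm, e = 15 mm; θ ← 0°
rotate_crank_by(+71°): θ ← 0° +71° = 71°
rotate_crank_by(-36°): θ ← 71° -36° = 35°
crank pin P = (r cos θ, r sin θ) = (15.563889, 10.897952)
h = r sin θ − e = 10.897952 − 15 = -4.102048
x = r cos θ + √(L² − h²) = 15.563889 + √(21904.0 − 16.8268) = 15.563889 + 147.943142 = 163.507031

163.5070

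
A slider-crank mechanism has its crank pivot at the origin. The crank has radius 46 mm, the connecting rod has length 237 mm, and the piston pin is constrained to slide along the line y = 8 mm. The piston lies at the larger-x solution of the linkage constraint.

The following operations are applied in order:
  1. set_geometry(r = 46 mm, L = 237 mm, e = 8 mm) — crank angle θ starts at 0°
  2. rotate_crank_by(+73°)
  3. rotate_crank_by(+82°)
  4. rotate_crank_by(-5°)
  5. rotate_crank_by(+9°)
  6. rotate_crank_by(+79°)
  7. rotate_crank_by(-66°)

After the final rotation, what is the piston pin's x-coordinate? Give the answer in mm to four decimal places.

set_geometry: r = 46 mm, L = 237 mm, e = 8 mm; θ ← 0°
rotate_crank_by(+73°): θ ← 0° +73° = 73°
rotate_crank_by(+82°): θ ← 73° +82° = 155°
rotate_crank_by(-5°): θ ← 155° -5° = 150°
rotate_crank_by(+9°): θ ← 150° +9° = 159°
rotate_crank_by(+79°): θ ← 159° +79° = 238°
rotate_crank_by(-66°): θ ← 238° -66° = 172°
crank pin P = (r cos θ, r sin θ) = (-45.552331, 6.401963)
h = r sin θ − e = 6.401963 − 8 = -1.598037
x = r cos θ + √(L² − h²) = -45.552331 + √(56169.0 − 2.5537) = -45.552331 + 236.994612 = 191.442281

191.4423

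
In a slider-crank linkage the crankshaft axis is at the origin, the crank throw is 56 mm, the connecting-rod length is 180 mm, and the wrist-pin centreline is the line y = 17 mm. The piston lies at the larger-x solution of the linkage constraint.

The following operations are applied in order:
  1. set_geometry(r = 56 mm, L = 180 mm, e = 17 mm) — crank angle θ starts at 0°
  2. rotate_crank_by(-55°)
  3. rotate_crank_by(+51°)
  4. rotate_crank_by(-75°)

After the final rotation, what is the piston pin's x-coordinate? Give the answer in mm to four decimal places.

175.6706

set_geometry: r = 56 mm, L = 180 mm, e = 17 mm; θ ← 0°
rotate_crank_by(-55°): θ ← 0° -55° = -55°
rotate_crank_by(+51°): θ ← -55° +51° = -4°
rotate_crank_by(-75°): θ ← -4° -75° = -79°
crank pin P = (r cos θ, r sin θ) = (10.685304, -54.971122)
h = r sin θ − e = -54.971122 − 17 = -71.971122
x = r cos θ + √(L² − h²) = 10.685304 + √(32400.0 − 5179.8424) = 10.685304 + 164.985325 = 175.670629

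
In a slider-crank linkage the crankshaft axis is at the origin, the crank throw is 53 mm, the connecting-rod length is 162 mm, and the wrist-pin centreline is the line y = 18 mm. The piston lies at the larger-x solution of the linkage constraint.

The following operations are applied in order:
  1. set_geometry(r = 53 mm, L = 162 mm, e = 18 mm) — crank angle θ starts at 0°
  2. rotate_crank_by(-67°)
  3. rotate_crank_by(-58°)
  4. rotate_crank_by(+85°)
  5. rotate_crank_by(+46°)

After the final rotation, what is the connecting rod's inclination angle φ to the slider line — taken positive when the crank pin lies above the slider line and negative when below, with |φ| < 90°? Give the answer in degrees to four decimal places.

-4.4112

set_geometry: r = 53 mm, L = 162 mm, e = 18 mm; θ ← 0°
rotate_crank_by(-67°): θ ← 0° -67° = -67°
rotate_crank_by(-58°): θ ← -67° -58° = -125°
rotate_crank_by(+85°): θ ← -125° +85° = -40°
rotate_crank_by(+46°): θ ← -40° +46° = 6°
crank pin P = (r cos θ, r sin θ) = (52.709660, 5.540009)
h = r sin θ − e = 5.540009 − 18 = -12.459991
sin φ = h / L = -12.459991 / 162 = -0.07691353
φ = arcsin(-0.07691353) = -4.411177°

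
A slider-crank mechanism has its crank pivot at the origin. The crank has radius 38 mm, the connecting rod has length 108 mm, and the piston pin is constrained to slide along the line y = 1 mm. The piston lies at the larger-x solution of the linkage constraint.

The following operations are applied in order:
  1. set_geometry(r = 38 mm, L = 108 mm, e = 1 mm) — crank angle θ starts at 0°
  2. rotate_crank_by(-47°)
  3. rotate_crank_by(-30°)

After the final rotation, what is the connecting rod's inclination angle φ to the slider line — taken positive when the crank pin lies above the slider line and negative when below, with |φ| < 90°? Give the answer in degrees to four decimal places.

set_geometry: r = 38 mm, L = 108 mm, e = 1 mm; θ ← 0°
rotate_crank_by(-47°): θ ← 0° -47° = -47°
rotate_crank_by(-30°): θ ← -47° -30° = -77°
crank pin P = (r cos θ, r sin θ) = (8.548140, -37.026062)
h = r sin θ − e = -37.026062 − 1 = -38.026062
sin φ = h / L = -38.026062 / 108 = -0.35209317
φ = arcsin(-0.35209317) = -20.615396°

-20.6154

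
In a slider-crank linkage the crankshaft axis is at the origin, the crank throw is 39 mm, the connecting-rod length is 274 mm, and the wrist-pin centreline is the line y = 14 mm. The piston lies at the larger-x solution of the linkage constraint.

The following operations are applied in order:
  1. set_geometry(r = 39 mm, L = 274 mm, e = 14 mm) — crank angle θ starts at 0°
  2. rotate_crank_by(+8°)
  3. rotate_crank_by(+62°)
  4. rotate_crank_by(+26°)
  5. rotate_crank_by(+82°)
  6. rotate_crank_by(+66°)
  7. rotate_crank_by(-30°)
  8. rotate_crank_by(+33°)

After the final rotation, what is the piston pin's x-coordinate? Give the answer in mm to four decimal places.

set_geometry: r = 39 mm, L = 274 mm, e = 14 mm; θ ← 0°
rotate_crank_by(+8°): θ ← 0° +8° = 8°
rotate_crank_by(+62°): θ ← 8° +62° = 70°
rotate_crank_by(+26°): θ ← 70° +26° = 96°
rotate_crank_by(+82°): θ ← 96° +82° = 178°
rotate_crank_by(+66°): θ ← 178° +66° = 244°
rotate_crank_by(-30°): θ ← 244° -30° = 214°
rotate_crank_by(+33°): θ ← 214° +33° = 247°
crank pin P = (r cos θ, r sin θ) = (-15.238514, -35.899689)
h = r sin θ − e = -35.899689 − 14 = -49.899689
x = r cos θ + √(L² − h²) = -15.238514 + √(75076.0 − 2489.9790) = -15.238514 + 269.417930 = 254.179416

254.1794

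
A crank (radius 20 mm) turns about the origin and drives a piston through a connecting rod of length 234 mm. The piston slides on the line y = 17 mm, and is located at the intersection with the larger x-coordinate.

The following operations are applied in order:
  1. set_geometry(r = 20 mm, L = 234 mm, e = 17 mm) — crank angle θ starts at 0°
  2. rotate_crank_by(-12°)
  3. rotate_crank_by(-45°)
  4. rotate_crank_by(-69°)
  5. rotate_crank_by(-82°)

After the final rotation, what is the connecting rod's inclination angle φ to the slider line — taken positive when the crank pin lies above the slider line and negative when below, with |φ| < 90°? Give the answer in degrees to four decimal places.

-1.8638

set_geometry: r = 20 mm, L = 234 mm, e = 17 mm; θ ← 0°
rotate_crank_by(-12°): θ ← 0° -12° = -12°
rotate_crank_by(-45°): θ ← -12° -45° = -57°
rotate_crank_by(-69°): θ ← -57° -69° = -126°
rotate_crank_by(-82°): θ ← -126° -82° = -208°
crank pin P = (r cos θ, r sin θ) = (-17.658952, 9.389431)
h = r sin θ − e = 9.389431 − 17 = -7.610569
sin φ = h / L = -7.610569 / 234 = -0.03252380
φ = arcsin(-0.03252380) = -1.863805°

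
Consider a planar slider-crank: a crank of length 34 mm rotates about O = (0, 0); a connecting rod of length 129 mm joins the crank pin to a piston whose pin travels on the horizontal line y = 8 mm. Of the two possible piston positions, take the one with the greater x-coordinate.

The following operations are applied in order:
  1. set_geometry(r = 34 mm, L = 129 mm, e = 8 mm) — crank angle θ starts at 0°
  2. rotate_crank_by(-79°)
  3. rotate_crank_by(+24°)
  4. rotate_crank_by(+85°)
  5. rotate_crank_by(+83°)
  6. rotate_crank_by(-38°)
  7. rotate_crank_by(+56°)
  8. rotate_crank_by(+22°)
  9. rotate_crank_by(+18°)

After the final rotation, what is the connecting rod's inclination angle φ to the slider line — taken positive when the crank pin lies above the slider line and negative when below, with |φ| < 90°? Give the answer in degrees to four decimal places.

set_geometry: r = 34 mm, L = 129 mm, e = 8 mm; θ ← 0°
rotate_crank_by(-79°): θ ← 0° -79° = -79°
rotate_crank_by(+24°): θ ← -79° +24° = -55°
rotate_crank_by(+85°): θ ← -55° +85° = 30°
rotate_crank_by(+83°): θ ← 30° +83° = 113°
rotate_crank_by(-38°): θ ← 113° -38° = 75°
rotate_crank_by(+56°): θ ← 75° +56° = 131°
rotate_crank_by(+22°): θ ← 131° +22° = 153°
rotate_crank_by(+18°): θ ← 153° +18° = 171°
crank pin P = (r cos θ, r sin θ) = (-33.581404, 5.318772)
h = r sin θ − e = 5.318772 − 8 = -2.681228
sin φ = h / L = -2.681228 / 129 = -0.02078471
φ = arcsin(-0.02078471) = -1.190962°

-1.1910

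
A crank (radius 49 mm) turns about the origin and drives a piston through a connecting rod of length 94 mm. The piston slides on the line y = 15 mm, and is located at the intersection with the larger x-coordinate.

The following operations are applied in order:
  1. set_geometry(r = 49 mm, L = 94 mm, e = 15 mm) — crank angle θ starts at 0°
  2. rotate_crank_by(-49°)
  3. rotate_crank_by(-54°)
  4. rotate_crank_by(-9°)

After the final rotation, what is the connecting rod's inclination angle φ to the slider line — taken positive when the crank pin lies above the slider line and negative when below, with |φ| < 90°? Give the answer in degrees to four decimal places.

-40.0079

set_geometry: r = 49 mm, L = 94 mm, e = 15 mm; θ ← 0°
rotate_crank_by(-49°): θ ← 0° -49° = -49°
rotate_crank_by(-54°): θ ← -49° -54° = -103°
rotate_crank_by(-9°): θ ← -103° -9° = -112°
crank pin P = (r cos θ, r sin θ) = (-18.355723, -45.432009)
h = r sin θ − e = -45.432009 − 15 = -60.432009
sin φ = h / L = -60.432009 / 94 = -0.64289371
φ = arcsin(-0.64289371) = -40.007936°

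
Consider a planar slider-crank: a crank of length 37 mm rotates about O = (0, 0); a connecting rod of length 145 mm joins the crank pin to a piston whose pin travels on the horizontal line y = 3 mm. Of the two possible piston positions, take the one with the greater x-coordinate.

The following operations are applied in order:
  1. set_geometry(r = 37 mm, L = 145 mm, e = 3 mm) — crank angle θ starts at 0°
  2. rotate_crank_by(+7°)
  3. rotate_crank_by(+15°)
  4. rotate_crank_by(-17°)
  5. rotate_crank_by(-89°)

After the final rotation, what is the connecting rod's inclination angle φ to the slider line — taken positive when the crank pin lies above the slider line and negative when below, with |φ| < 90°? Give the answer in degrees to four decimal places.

set_geometry: r = 37 mm, L = 145 mm, e = 3 mm; θ ← 0°
rotate_crank_by(+7°): θ ← 0° +7° = 7°
rotate_crank_by(+15°): θ ← 7° +15° = 22°
rotate_crank_by(-17°): θ ← 22° -17° = 5°
rotate_crank_by(-89°): θ ← 5° -89° = -84°
crank pin P = (r cos θ, r sin θ) = (3.867553, -36.797310)
h = r sin θ − e = -36.797310 − 3 = -39.797310
sin φ = h / L = -39.797310 / 145 = -0.27446421
φ = arcsin(-0.27446421) = -15.930087°

-15.9301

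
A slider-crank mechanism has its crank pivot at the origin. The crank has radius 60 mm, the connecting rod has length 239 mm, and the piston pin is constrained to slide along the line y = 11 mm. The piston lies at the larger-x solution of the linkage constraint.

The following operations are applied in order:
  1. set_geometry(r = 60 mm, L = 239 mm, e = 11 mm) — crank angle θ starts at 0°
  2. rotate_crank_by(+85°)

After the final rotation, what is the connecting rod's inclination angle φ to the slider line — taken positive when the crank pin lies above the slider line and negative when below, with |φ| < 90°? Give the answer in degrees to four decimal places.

set_geometry: r = 60 mm, L = 239 mm, e = 11 mm; θ ← 0°
rotate_crank_by(+85°): θ ← 0° +85° = 85°
crank pin P = (r cos θ, r sin θ) = (5.229345, 59.771682)
h = r sin θ − e = 59.771682 − 11 = 48.771682
sin φ = h / L = 48.771682 / 239 = 0.20406561
φ = arcsin(0.20406561) = 11.774806°

11.7748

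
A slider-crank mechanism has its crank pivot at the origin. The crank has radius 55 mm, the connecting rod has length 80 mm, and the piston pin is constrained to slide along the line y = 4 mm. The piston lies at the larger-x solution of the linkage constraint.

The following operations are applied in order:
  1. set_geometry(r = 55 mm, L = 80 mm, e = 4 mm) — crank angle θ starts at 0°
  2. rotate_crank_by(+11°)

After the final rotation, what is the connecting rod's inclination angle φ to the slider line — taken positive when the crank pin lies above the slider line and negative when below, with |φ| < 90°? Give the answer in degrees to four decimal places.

4.6565

set_geometry: r = 55 mm, L = 80 mm, e = 4 mm; θ ← 0°
rotate_crank_by(+11°): θ ← 0° +11° = 11°
crank pin P = (r cos θ, r sin θ) = (53.989495, 10.494495)
h = r sin θ − e = 10.494495 − 4 = 6.494495
sin φ = h / L = 6.494495 / 80 = 0.08118118
φ = arcsin(0.08118118) = 4.656463°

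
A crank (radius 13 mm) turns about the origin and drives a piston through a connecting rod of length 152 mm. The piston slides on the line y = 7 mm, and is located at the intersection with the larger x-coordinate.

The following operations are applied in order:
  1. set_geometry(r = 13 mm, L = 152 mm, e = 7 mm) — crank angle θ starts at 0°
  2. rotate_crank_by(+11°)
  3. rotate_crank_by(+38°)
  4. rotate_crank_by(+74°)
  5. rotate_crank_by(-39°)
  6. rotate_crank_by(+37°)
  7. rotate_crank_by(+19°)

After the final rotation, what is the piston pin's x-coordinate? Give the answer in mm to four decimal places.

142.0354

set_geometry: r = 13 mm, L = 152 mm, e = 7 mm; θ ← 0°
rotate_crank_by(+11°): θ ← 0° +11° = 11°
rotate_crank_by(+38°): θ ← 11° +38° = 49°
rotate_crank_by(+74°): θ ← 49° +74° = 123°
rotate_crank_by(-39°): θ ← 123° -39° = 84°
rotate_crank_by(+37°): θ ← 84° +37° = 121°
rotate_crank_by(+19°): θ ← 121° +19° = 140°
crank pin P = (r cos θ, r sin θ) = (-9.958578, 8.356239)
h = r sin θ − e = 8.356239 − 7 = 1.356239
x = r cos θ + √(L² − h²) = -9.958578 + √(23104.0 − 1.8394) = -9.958578 + 151.993949 = 142.035372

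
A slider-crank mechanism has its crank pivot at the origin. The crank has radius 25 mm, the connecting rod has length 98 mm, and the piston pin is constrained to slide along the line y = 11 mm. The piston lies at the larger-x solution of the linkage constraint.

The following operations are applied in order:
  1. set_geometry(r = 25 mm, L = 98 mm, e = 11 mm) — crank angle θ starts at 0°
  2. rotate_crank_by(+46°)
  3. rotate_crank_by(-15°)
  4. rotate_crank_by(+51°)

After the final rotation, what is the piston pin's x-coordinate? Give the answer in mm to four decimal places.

set_geometry: r = 25 mm, L = 98 mm, e = 11 mm; θ ← 0°
rotate_crank_by(+46°): θ ← 0° +46° = 46°
rotate_crank_by(-15°): θ ← 46° -15° = 31°
rotate_crank_by(+51°): θ ← 31° +51° = 82°
crank pin P = (r cos θ, r sin θ) = (3.479328, 24.756702)
h = r sin θ − e = 24.756702 − 11 = 13.756702
x = r cos θ + √(L² − h²) = 3.479328 + √(9604.0 − 189.2468) = 3.479328 + 97.029651 = 100.508978

100.5090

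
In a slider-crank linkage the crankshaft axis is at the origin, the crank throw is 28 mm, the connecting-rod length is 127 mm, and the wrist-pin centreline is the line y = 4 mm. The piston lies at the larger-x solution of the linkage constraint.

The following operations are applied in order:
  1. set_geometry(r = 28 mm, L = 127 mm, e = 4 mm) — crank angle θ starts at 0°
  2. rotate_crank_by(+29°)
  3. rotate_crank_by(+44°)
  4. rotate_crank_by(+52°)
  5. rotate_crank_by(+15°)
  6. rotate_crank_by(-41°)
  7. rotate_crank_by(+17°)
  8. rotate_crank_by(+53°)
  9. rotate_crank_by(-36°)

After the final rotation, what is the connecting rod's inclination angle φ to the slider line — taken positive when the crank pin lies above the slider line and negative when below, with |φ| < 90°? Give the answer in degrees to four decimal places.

7.4550

set_geometry: r = 28 mm, L = 127 mm, e = 4 mm; θ ← 0°
rotate_crank_by(+29°): θ ← 0° +29° = 29°
rotate_crank_by(+44°): θ ← 29° +44° = 73°
rotate_crank_by(+52°): θ ← 73° +52° = 125°
rotate_crank_by(+15°): θ ← 125° +15° = 140°
rotate_crank_by(-41°): θ ← 140° -41° = 99°
rotate_crank_by(+17°): θ ← 99° +17° = 116°
rotate_crank_by(+53°): θ ← 116° +53° = 169°
rotate_crank_by(-36°): θ ← 169° -36° = 133°
crank pin P = (r cos θ, r sin θ) = (-19.095954, 20.477904)
h = r sin θ − e = 20.477904 − 4 = 16.477904
sin φ = h / L = 16.477904 / 127 = 0.12974727
φ = arcsin(0.12974727) = 7.454988°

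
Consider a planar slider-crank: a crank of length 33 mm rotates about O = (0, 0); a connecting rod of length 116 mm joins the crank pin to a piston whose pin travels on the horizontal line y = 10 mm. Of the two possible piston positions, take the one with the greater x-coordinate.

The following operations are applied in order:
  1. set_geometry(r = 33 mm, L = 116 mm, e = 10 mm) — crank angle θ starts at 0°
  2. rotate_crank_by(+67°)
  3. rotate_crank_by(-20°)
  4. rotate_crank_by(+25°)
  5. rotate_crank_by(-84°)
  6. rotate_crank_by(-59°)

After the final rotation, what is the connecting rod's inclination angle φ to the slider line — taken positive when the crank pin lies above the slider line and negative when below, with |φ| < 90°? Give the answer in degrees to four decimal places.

set_geometry: r = 33 mm, L = 116 mm, e = 10 mm; θ ← 0°
rotate_crank_by(+67°): θ ← 0° +67° = 67°
rotate_crank_by(-20°): θ ← 67° -20° = 47°
rotate_crank_by(+25°): θ ← 47° +25° = 72°
rotate_crank_by(-84°): θ ← 72° -84° = -12°
rotate_crank_by(-59°): θ ← -12° -59° = -71°
crank pin P = (r cos θ, r sin θ) = (10.743749, -31.202113)
h = r sin θ − e = -31.202113 − 10 = -41.202113
sin φ = h / L = -41.202113 / 116 = -0.35519063
φ = arcsin(-0.35519063) = -20.805128°

-20.8051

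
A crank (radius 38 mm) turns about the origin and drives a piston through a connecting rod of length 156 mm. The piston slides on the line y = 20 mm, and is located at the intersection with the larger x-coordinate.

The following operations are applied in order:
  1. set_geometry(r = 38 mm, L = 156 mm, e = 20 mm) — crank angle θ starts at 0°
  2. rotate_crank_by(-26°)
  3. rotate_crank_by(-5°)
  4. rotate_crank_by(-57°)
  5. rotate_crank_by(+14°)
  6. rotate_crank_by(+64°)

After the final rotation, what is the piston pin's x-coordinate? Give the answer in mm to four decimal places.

191.1384

set_geometry: r = 38 mm, L = 156 mm, e = 20 mm; θ ← 0°
rotate_crank_by(-26°): θ ← 0° -26° = -26°
rotate_crank_by(-5°): θ ← -26° -5° = -31°
rotate_crank_by(-57°): θ ← -31° -57° = -88°
rotate_crank_by(+14°): θ ← -88° +14° = -74°
rotate_crank_by(+64°): θ ← -74° +64° = -10°
crank pin P = (r cos θ, r sin θ) = (37.422695, -6.598631)
h = r sin θ − e = -6.598631 − 20 = -26.598631
x = r cos θ + √(L² − h²) = 37.422695 + √(24336.0 − 707.4872) = 37.422695 + 153.715688 = 191.138383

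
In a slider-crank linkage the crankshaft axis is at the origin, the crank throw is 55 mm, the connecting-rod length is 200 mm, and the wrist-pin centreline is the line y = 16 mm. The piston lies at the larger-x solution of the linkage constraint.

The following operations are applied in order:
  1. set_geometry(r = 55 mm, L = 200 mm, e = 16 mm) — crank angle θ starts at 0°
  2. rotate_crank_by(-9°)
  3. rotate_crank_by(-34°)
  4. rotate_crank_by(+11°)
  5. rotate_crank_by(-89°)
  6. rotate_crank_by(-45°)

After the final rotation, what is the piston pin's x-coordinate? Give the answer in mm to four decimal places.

144.4750

set_geometry: r = 55 mm, L = 200 mm, e = 16 mm; θ ← 0°
rotate_crank_by(-9°): θ ← 0° -9° = -9°
rotate_crank_by(-34°): θ ← -9° -34° = -43°
rotate_crank_by(+11°): θ ← -43° +11° = -32°
rotate_crank_by(-89°): θ ← -32° -89° = -121°
rotate_crank_by(-45°): θ ← -121° -45° = -166°
crank pin P = (r cos θ, r sin θ) = (-53.366265, -13.305704)
h = r sin θ − e = -13.305704 − 16 = -29.305704
x = r cos θ + √(L² − h²) = -53.366265 + √(40000.0 − 858.8243) = -53.366265 + 197.841289 = 144.475024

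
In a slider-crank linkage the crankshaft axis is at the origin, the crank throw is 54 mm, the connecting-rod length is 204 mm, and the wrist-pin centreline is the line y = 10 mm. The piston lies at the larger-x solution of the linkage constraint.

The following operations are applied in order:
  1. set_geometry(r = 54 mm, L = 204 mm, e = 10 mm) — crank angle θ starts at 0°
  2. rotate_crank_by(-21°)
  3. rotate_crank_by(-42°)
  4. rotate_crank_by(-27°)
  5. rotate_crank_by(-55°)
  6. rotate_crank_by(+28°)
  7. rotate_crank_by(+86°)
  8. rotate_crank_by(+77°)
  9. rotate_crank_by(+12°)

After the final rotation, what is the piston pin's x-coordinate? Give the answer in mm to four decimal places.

set_geometry: r = 54 mm, L = 204 mm, e = 10 mm; θ ← 0°
rotate_crank_by(-21°): θ ← 0° -21° = -21°
rotate_crank_by(-42°): θ ← -21° -42° = -63°
rotate_crank_by(-27°): θ ← -63° -27° = -90°
rotate_crank_by(-55°): θ ← -90° -55° = -145°
rotate_crank_by(+28°): θ ← -145° +28° = -117°
rotate_crank_by(+86°): θ ← -117° +86° = -31°
rotate_crank_by(+77°): θ ← -31° +77° = 46°
rotate_crank_by(+12°): θ ← 46° +12° = 58°
crank pin P = (r cos θ, r sin θ) = (28.615640, 45.794597)
h = r sin θ − e = 45.794597 − 10 = 35.794597
x = r cos θ + √(L² − h²) = 28.615640 + √(41616.0 − 1281.2532) = 28.615640 + 200.835123 = 229.450764

229.4508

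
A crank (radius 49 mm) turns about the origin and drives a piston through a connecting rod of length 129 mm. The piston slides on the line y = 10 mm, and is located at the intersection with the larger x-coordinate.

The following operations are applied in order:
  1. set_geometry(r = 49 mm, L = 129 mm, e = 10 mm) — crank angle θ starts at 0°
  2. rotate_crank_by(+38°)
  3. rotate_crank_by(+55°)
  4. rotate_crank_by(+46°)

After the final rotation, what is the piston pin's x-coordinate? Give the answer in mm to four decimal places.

set_geometry: r = 49 mm, L = 129 mm, e = 10 mm; θ ← 0°
rotate_crank_by(+38°): θ ← 0° +38° = 38°
rotate_crank_by(+55°): θ ← 38° +55° = 93°
rotate_crank_by(+46°): θ ← 93° +46° = 139°
crank pin P = (r cos θ, r sin θ) = (-36.980769, 32.146892)
h = r sin θ − e = 32.146892 − 10 = 22.146892
x = r cos θ + √(L² − h²) = -36.980769 + √(16641.0 − 490.4848) = -36.980769 + 127.084677 = 90.103908

90.1039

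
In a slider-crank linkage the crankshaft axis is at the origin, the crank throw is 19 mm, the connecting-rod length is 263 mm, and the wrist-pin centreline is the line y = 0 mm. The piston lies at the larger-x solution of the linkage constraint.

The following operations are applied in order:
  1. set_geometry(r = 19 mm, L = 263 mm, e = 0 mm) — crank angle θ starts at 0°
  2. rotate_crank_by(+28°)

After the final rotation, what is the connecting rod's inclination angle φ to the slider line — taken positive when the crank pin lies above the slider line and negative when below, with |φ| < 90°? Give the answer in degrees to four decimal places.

set_geometry: r = 19 mm, L = 263 mm, e = 0 mm; θ ← 0°
rotate_crank_by(+28°): θ ← 0° +28° = 28°
crank pin P = (r cos θ, r sin θ) = (16.776004, 8.919960)
h = r sin θ − e = 8.919960 − 0 = 8.919960
sin φ = h / L = 8.919960 / 263 = 0.03391620
φ = arcsin(0.03391620) = 1.943628°

1.9436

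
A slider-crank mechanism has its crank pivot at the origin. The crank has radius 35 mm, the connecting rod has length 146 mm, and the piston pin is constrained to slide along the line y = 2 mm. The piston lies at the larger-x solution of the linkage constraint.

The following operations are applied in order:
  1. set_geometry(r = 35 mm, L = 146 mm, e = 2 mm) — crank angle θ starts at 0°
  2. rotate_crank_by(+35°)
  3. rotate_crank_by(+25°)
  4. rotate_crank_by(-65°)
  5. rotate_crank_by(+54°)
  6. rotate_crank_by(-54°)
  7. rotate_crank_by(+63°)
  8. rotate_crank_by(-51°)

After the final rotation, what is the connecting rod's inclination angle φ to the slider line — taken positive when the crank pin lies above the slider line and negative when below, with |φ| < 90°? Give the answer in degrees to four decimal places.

0.8891

set_geometry: r = 35 mm, L = 146 mm, e = 2 mm; θ ← 0°
rotate_crank_by(+35°): θ ← 0° +35° = 35°
rotate_crank_by(+25°): θ ← 35° +25° = 60°
rotate_crank_by(-65°): θ ← 60° -65° = -5°
rotate_crank_by(+54°): θ ← -5° +54° = 49°
rotate_crank_by(-54°): θ ← 49° -54° = -5°
rotate_crank_by(+63°): θ ← -5° +63° = 58°
rotate_crank_by(-51°): θ ← 58° -51° = 7°
crank pin P = (r cos θ, r sin θ) = (34.739115, 4.265427)
h = r sin θ − e = 4.265427 − 2 = 2.265427
sin φ = h / L = 2.265427 / 146 = 0.01551662
φ = arcsin(0.01551662) = 0.889073°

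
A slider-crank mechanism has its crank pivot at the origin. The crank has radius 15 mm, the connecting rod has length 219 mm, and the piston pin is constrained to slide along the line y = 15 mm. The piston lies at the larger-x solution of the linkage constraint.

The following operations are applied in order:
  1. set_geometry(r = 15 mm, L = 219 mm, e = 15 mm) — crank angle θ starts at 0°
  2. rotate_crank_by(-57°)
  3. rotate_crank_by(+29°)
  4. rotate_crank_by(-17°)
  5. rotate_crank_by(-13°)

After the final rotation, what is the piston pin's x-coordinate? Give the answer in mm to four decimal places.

set_geometry: r = 15 mm, L = 219 mm, e = 15 mm; θ ← 0°
rotate_crank_by(-57°): θ ← 0° -57° = -57°
rotate_crank_by(+29°): θ ← -57° +29° = -28°
rotate_crank_by(-17°): θ ← -28° -17° = -45°
rotate_crank_by(-13°): θ ← -45° -13° = -58°
crank pin P = (r cos θ, r sin θ) = (7.948789, -12.720721)
h = r sin θ − e = -12.720721 − 15 = -27.720721
x = r cos θ + √(L² − h²) = 7.948789 + √(47961.0 − 768.4384) = 7.948789 + 217.238490 = 225.187279

225.1873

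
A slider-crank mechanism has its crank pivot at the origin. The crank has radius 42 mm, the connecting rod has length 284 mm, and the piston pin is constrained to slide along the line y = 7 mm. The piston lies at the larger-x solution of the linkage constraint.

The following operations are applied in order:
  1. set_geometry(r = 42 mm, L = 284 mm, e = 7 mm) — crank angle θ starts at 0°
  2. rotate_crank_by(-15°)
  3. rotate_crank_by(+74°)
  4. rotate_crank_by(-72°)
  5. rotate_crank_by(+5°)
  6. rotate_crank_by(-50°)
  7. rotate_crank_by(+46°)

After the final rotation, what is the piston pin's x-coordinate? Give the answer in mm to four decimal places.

set_geometry: r = 42 mm, L = 284 mm, e = 7 mm; θ ← 0°
rotate_crank_by(-15°): θ ← 0° -15° = -15°
rotate_crank_by(+74°): θ ← -15° +74° = 59°
rotate_crank_by(-72°): θ ← 59° -72° = -13°
rotate_crank_by(+5°): θ ← -13° +5° = -8°
rotate_crank_by(-50°): θ ← -8° -50° = -58°
rotate_crank_by(+46°): θ ← -58° +46° = -12°
crank pin P = (r cos θ, r sin θ) = (41.082199, -8.732291)
h = r sin θ − e = -8.732291 − 7 = -15.732291
x = r cos θ + √(L² − h²) = 41.082199 + √(80656.0 − 247.5050) = 41.082199 + 283.563917 = 324.646116

324.6461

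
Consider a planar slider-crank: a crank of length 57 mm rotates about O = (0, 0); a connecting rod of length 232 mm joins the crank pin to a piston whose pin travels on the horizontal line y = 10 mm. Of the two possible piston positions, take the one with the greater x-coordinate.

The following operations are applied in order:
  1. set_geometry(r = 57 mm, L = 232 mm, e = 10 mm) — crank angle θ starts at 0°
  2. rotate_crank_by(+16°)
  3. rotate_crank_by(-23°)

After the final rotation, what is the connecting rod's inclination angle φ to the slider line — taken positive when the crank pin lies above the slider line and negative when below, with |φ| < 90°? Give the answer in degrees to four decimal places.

-4.1889

set_geometry: r = 57 mm, L = 232 mm, e = 10 mm; θ ← 0°
rotate_crank_by(+16°): θ ← 0° +16° = 16°
rotate_crank_by(-23°): θ ← 16° -23° = -7°
crank pin P = (r cos θ, r sin θ) = (56.575131, -6.946553)
h = r sin θ − e = -6.946553 − 10 = -16.946553
sin φ = h / L = -16.946553 / 232 = -0.07304549
φ = arcsin(-0.07304549) = -4.188929°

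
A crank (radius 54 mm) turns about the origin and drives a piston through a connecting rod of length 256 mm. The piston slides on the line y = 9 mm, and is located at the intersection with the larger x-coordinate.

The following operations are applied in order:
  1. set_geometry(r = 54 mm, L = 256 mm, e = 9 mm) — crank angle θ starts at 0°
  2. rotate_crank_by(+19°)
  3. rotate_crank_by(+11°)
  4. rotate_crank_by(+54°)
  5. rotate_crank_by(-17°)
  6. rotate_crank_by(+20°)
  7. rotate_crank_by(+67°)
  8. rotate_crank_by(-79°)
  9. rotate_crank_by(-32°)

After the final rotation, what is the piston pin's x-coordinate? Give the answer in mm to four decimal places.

set_geometry: r = 54 mm, L = 256 mm, e = 9 mm; θ ← 0°
rotate_crank_by(+19°): θ ← 0° +19° = 19°
rotate_crank_by(+11°): θ ← 19° +11° = 30°
rotate_crank_by(+54°): θ ← 30° +54° = 84°
rotate_crank_by(-17°): θ ← 84° -17° = 67°
rotate_crank_by(+20°): θ ← 67° +20° = 87°
rotate_crank_by(+67°): θ ← 87° +67° = 154°
rotate_crank_by(-79°): θ ← 154° -79° = 75°
rotate_crank_by(-32°): θ ← 75° -32° = 43°
crank pin P = (r cos θ, r sin θ) = (39.493100, 36.827911)
h = r sin θ − e = 36.827911 − 9 = 27.827911
x = r cos θ + √(L² − h²) = 39.493100 + √(65536.0 − 774.3927) = 39.493100 + 254.483020 = 293.976120

293.9761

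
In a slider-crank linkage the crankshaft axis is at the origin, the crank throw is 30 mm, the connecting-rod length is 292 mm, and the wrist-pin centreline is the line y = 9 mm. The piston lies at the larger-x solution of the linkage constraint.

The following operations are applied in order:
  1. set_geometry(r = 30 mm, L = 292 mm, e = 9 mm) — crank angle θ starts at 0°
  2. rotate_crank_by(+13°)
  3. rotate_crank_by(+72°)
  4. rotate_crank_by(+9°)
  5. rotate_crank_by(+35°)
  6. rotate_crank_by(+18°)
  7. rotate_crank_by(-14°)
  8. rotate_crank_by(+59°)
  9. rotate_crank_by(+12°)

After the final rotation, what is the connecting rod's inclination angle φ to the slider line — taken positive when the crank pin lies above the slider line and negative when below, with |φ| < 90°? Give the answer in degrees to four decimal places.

set_geometry: r = 30 mm, L = 292 mm, e = 9 mm; θ ← 0°
rotate_crank_by(+13°): θ ← 0° +13° = 13°
rotate_crank_by(+72°): θ ← 13° +72° = 85°
rotate_crank_by(+9°): θ ← 85° +9° = 94°
rotate_crank_by(+35°): θ ← 94° +35° = 129°
rotate_crank_by(+18°): θ ← 129° +18° = 147°
rotate_crank_by(-14°): θ ← 147° -14° = 133°
rotate_crank_by(+59°): θ ← 133° +59° = 192°
rotate_crank_by(+12°): θ ← 192° +12° = 204°
crank pin P = (r cos θ, r sin θ) = (-27.406364, -12.202099)
h = r sin θ − e = -12.202099 − 9 = -21.202099
sin φ = h / L = -21.202099 / 292 = -0.07260993
φ = arcsin(-0.07260993) = -4.163907°

-4.1639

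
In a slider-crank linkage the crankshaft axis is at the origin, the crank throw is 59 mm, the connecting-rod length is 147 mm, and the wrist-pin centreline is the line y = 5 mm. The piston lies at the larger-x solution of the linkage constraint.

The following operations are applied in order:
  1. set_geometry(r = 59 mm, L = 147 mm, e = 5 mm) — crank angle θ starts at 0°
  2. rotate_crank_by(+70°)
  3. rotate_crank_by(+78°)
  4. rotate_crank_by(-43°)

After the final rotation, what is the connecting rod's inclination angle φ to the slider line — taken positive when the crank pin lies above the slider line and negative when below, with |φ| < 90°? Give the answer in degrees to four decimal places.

set_geometry: r = 59 mm, L = 147 mm, e = 5 mm; θ ← 0°
rotate_crank_by(+70°): θ ← 0° +70° = 70°
rotate_crank_by(+78°): θ ← 70° +78° = 148°
rotate_crank_by(-43°): θ ← 148° -43° = 105°
crank pin P = (r cos θ, r sin θ) = (-15.270324, 56.989624)
h = r sin θ − e = 56.989624 − 5 = 51.989624
sin φ = h / L = 51.989624 / 147 = 0.35367091
φ = arcsin(0.35367091) = 20.712009°

20.7120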